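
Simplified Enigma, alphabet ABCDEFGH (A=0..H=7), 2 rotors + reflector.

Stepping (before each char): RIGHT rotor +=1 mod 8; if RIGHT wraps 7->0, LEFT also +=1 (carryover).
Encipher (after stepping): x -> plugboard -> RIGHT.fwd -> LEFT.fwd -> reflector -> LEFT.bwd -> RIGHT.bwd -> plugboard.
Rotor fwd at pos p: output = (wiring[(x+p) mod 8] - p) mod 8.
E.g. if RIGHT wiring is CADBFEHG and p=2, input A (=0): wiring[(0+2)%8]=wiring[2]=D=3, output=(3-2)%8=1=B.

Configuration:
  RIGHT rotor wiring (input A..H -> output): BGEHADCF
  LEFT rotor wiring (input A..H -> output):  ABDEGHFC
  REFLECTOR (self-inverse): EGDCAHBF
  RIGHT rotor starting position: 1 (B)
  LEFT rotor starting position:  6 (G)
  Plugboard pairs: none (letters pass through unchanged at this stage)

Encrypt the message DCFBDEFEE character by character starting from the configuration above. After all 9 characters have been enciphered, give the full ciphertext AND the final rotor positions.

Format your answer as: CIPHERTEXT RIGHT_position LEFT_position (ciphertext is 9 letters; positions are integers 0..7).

Answer: CAHFAGBHA 2 7

Derivation:
Char 1 ('D'): step: R->2, L=6; D->plug->D->R->B->L->E->refl->A->L'->G->R'->C->plug->C
Char 2 ('C'): step: R->3, L=6; C->plug->C->R->A->L->H->refl->F->L'->E->R'->A->plug->A
Char 3 ('F'): step: R->4, L=6; F->plug->F->R->C->L->C->refl->D->L'->D->R'->H->plug->H
Char 4 ('B'): step: R->5, L=6; B->plug->B->R->F->L->G->refl->B->L'->H->R'->F->plug->F
Char 5 ('D'): step: R->6, L=6; D->plug->D->R->A->L->H->refl->F->L'->E->R'->A->plug->A
Char 6 ('E'): step: R->7, L=6; E->plug->E->R->A->L->H->refl->F->L'->E->R'->G->plug->G
Char 7 ('F'): step: R->0, L->7 (L advanced); F->plug->F->R->D->L->E->refl->A->L'->G->R'->B->plug->B
Char 8 ('E'): step: R->1, L=7; E->plug->E->R->C->L->C->refl->D->L'->A->R'->H->plug->H
Char 9 ('E'): step: R->2, L=7; E->plug->E->R->A->L->D->refl->C->L'->C->R'->A->plug->A
Final: ciphertext=CAHFAGBHA, RIGHT=2, LEFT=7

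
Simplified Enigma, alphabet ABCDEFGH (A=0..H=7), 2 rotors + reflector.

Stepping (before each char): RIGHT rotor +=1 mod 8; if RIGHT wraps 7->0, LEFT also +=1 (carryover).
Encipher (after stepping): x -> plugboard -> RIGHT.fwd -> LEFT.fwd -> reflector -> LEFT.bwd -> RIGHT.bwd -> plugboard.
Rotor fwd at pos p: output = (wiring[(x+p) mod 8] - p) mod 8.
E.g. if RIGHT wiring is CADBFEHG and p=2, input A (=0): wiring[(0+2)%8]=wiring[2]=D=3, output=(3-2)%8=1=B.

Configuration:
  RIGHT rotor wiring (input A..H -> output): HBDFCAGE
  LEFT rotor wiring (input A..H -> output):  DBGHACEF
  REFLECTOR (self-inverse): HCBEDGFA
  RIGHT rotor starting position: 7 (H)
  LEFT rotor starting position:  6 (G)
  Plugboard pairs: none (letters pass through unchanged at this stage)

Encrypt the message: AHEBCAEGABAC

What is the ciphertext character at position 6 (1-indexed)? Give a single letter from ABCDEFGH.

Char 1 ('A'): step: R->0, L->7 (L advanced); A->plug->A->R->H->L->F->refl->G->L'->A->R'->F->plug->F
Char 2 ('H'): step: R->1, L=7; H->plug->H->R->G->L->D->refl->E->L'->B->R'->D->plug->D
Char 3 ('E'): step: R->2, L=7; E->plug->E->R->E->L->A->refl->H->L'->D->R'->B->plug->B
Char 4 ('B'): step: R->3, L=7; B->plug->B->R->H->L->F->refl->G->L'->A->R'->H->plug->H
Char 5 ('C'): step: R->4, L=7; C->plug->C->R->C->L->C->refl->B->L'->F->R'->F->plug->F
Char 6 ('A'): step: R->5, L=7; A->plug->A->R->D->L->H->refl->A->L'->E->R'->E->plug->E

E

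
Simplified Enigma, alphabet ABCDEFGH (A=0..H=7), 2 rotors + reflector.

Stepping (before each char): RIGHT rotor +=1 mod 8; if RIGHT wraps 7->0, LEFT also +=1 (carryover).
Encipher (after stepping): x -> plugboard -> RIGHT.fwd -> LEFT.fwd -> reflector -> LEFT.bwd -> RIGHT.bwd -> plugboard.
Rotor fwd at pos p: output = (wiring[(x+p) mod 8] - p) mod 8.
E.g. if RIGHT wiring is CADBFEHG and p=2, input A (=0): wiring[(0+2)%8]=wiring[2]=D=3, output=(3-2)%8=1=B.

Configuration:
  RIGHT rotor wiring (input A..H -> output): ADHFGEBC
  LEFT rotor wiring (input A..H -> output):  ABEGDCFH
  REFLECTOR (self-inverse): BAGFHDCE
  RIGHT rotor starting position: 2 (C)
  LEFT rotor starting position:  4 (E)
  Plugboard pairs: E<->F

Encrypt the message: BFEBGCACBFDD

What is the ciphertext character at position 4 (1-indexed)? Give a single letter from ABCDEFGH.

Char 1 ('B'): step: R->3, L=4; B->plug->B->R->D->L->D->refl->F->L'->F->R'->F->plug->E
Char 2 ('F'): step: R->4, L=4; F->plug->E->R->E->L->E->refl->H->L'->A->R'->B->plug->B
Char 3 ('E'): step: R->5, L=4; E->plug->F->R->C->L->B->refl->A->L'->G->R'->E->plug->F
Char 4 ('B'): step: R->6, L=4; B->plug->B->R->E->L->E->refl->H->L'->A->R'->G->plug->G

G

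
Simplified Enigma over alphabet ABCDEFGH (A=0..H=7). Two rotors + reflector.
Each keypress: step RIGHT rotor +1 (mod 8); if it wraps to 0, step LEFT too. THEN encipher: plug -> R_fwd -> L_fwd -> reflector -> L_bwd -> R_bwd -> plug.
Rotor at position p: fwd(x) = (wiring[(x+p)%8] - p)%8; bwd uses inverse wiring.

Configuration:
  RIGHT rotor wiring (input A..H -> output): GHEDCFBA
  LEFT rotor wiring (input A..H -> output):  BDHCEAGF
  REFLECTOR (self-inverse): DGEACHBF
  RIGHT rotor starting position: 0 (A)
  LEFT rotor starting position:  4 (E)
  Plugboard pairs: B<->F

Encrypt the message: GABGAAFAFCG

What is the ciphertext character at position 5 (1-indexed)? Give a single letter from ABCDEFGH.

Char 1 ('G'): step: R->1, L=4; G->plug->G->R->H->L->G->refl->B->L'->D->R'->B->plug->F
Char 2 ('A'): step: R->2, L=4; A->plug->A->R->C->L->C->refl->E->L'->B->R'->B->plug->F
Char 3 ('B'): step: R->3, L=4; B->plug->F->R->D->L->B->refl->G->L'->H->R'->B->plug->F
Char 4 ('G'): step: R->4, L=4; G->plug->G->R->A->L->A->refl->D->L'->G->R'->A->plug->A
Char 5 ('A'): step: R->5, L=4; A->plug->A->R->A->L->A->refl->D->L'->G->R'->G->plug->G

G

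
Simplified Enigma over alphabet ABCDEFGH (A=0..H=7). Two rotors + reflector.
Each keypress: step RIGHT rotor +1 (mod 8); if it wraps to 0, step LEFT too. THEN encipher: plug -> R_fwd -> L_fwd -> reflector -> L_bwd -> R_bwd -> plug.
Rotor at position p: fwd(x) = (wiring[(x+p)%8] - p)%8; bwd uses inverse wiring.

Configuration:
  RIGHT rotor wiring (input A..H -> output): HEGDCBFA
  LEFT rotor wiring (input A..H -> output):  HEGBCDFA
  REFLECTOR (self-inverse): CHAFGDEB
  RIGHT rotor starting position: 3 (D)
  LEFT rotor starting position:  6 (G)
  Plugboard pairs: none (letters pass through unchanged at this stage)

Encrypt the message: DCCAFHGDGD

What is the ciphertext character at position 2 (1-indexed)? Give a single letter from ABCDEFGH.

Char 1 ('D'): step: R->4, L=6; D->plug->D->R->E->L->A->refl->C->L'->B->R'->C->plug->C
Char 2 ('C'): step: R->5, L=6; C->plug->C->R->D->L->G->refl->E->L'->G->R'->G->plug->G

G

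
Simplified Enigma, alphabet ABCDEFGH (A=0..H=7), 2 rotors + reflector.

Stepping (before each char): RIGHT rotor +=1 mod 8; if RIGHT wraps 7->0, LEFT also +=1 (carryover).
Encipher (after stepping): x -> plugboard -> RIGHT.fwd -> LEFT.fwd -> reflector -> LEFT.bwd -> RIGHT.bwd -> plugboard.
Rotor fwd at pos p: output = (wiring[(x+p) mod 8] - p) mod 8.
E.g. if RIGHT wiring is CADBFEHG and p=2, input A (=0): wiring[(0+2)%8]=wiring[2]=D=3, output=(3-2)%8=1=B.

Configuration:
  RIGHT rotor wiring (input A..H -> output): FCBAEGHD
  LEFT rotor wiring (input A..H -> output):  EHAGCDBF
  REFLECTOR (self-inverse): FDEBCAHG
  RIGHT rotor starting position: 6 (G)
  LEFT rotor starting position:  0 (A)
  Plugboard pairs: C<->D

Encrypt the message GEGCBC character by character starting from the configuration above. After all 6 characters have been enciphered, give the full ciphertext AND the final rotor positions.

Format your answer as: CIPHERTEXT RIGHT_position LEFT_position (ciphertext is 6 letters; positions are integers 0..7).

Answer: CFEBED 4 1

Derivation:
Char 1 ('G'): step: R->7, L=0; G->plug->G->R->H->L->F->refl->A->L'->C->R'->D->plug->C
Char 2 ('E'): step: R->0, L->1 (L advanced); E->plug->E->R->E->L->C->refl->E->L'->G->R'->F->plug->F
Char 3 ('G'): step: R->1, L=1; G->plug->G->R->C->L->F->refl->A->L'->F->R'->E->plug->E
Char 4 ('C'): step: R->2, L=1; C->plug->D->R->E->L->C->refl->E->L'->G->R'->B->plug->B
Char 5 ('B'): step: R->3, L=1; B->plug->B->R->B->L->H->refl->G->L'->A->R'->E->plug->E
Char 6 ('C'): step: R->4, L=1; C->plug->D->R->H->L->D->refl->B->L'->D->R'->C->plug->D
Final: ciphertext=CFEBED, RIGHT=4, LEFT=1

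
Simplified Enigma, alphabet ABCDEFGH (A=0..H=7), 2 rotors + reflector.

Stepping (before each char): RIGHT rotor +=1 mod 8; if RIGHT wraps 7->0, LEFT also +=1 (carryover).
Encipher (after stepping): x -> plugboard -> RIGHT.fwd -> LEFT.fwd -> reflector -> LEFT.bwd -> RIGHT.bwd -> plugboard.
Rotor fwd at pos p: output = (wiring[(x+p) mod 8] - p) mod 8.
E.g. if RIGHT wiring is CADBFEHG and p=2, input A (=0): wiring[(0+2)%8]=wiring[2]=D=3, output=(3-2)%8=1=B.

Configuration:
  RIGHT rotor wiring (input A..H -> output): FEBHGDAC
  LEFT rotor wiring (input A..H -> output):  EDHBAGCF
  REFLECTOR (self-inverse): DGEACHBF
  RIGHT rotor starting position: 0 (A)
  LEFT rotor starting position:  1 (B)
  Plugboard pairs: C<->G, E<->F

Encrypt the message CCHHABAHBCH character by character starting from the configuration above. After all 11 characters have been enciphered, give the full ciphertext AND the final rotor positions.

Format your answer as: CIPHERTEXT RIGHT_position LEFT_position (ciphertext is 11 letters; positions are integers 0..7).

Char 1 ('C'): step: R->1, L=1; C->plug->G->R->B->L->G->refl->B->L'->F->R'->D->plug->D
Char 2 ('C'): step: R->2, L=1; C->plug->G->R->D->L->H->refl->F->L'->E->R'->C->plug->G
Char 3 ('H'): step: R->3, L=1; H->plug->H->R->G->L->E->refl->C->L'->A->R'->C->plug->G
Char 4 ('H'): step: R->4, L=1; H->plug->H->R->D->L->H->refl->F->L'->E->R'->C->plug->G
Char 5 ('A'): step: R->5, L=1; A->plug->A->R->G->L->E->refl->C->L'->A->R'->D->plug->D
Char 6 ('B'): step: R->6, L=1; B->plug->B->R->E->L->F->refl->H->L'->D->R'->E->plug->F
Char 7 ('A'): step: R->7, L=1; A->plug->A->R->D->L->H->refl->F->L'->E->R'->G->plug->C
Char 8 ('H'): step: R->0, L->2 (L advanced); H->plug->H->R->C->L->G->refl->B->L'->H->R'->D->plug->D
Char 9 ('B'): step: R->1, L=2; B->plug->B->R->A->L->F->refl->H->L'->B->R'->G->plug->C
Char 10 ('C'): step: R->2, L=2; C->plug->G->R->D->L->E->refl->C->L'->G->R'->E->plug->F
Char 11 ('H'): step: R->3, L=2; H->plug->H->R->G->L->C->refl->E->L'->D->R'->B->plug->B
Final: ciphertext=DGGGDFCDCFB, RIGHT=3, LEFT=2

Answer: DGGGDFCDCFB 3 2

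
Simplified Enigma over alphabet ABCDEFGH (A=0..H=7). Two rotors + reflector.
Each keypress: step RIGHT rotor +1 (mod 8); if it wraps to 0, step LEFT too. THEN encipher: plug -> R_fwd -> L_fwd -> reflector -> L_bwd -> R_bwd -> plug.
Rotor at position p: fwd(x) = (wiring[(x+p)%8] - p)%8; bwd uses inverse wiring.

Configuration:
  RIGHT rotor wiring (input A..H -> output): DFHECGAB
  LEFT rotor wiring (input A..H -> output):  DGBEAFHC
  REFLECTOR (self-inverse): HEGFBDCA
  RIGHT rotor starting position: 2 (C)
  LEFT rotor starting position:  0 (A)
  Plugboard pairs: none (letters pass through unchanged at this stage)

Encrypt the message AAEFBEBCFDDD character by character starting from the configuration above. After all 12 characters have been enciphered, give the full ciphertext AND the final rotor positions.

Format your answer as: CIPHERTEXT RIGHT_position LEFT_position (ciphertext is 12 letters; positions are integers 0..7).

Answer: BCHGCGABGECC 6 1

Derivation:
Char 1 ('A'): step: R->3, L=0; A->plug->A->R->B->L->G->refl->C->L'->H->R'->B->plug->B
Char 2 ('A'): step: R->4, L=0; A->plug->A->R->G->L->H->refl->A->L'->E->R'->C->plug->C
Char 3 ('E'): step: R->5, L=0; E->plug->E->R->A->L->D->refl->F->L'->F->R'->H->plug->H
Char 4 ('F'): step: R->6, L=0; F->plug->F->R->G->L->H->refl->A->L'->E->R'->G->plug->G
Char 5 ('B'): step: R->7, L=0; B->plug->B->R->E->L->A->refl->H->L'->G->R'->C->plug->C
Char 6 ('E'): step: R->0, L->1 (L advanced); E->plug->E->R->C->L->D->refl->F->L'->A->R'->G->plug->G
Char 7 ('B'): step: R->1, L=1; B->plug->B->R->G->L->B->refl->E->L'->E->R'->A->plug->A
Char 8 ('C'): step: R->2, L=1; C->plug->C->R->A->L->F->refl->D->L'->C->R'->B->plug->B
Char 9 ('F'): step: R->3, L=1; F->plug->F->R->A->L->F->refl->D->L'->C->R'->G->plug->G
Char 10 ('D'): step: R->4, L=1; D->plug->D->R->F->L->G->refl->C->L'->H->R'->E->plug->E
Char 11 ('D'): step: R->5, L=1; D->plug->D->R->G->L->B->refl->E->L'->E->R'->C->plug->C
Char 12 ('D'): step: R->6, L=1; D->plug->D->R->H->L->C->refl->G->L'->F->R'->C->plug->C
Final: ciphertext=BCHGCGABGECC, RIGHT=6, LEFT=1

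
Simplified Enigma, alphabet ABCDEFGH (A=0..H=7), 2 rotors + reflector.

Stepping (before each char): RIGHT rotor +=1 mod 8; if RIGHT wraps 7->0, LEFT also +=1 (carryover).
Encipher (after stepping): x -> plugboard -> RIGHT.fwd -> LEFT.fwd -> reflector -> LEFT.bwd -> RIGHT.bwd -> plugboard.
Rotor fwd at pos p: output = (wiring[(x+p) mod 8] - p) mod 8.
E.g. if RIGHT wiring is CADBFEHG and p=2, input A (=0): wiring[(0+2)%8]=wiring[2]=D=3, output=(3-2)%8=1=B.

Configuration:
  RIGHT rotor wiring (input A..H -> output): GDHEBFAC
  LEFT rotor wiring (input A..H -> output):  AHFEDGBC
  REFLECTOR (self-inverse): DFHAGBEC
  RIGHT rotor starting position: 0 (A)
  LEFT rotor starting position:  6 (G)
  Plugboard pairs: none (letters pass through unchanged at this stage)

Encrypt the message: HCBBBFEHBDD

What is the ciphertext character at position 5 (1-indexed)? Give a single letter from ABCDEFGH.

Char 1 ('H'): step: R->1, L=6; H->plug->H->R->F->L->G->refl->E->L'->B->R'->G->plug->G
Char 2 ('C'): step: R->2, L=6; C->plug->C->R->H->L->A->refl->D->L'->A->R'->F->plug->F
Char 3 ('B'): step: R->3, L=6; B->plug->B->R->G->L->F->refl->B->L'->D->R'->F->plug->F
Char 4 ('B'): step: R->4, L=6; B->plug->B->R->B->L->E->refl->G->L'->F->R'->A->plug->A
Char 5 ('B'): step: R->5, L=6; B->plug->B->R->D->L->B->refl->F->L'->G->R'->E->plug->E

E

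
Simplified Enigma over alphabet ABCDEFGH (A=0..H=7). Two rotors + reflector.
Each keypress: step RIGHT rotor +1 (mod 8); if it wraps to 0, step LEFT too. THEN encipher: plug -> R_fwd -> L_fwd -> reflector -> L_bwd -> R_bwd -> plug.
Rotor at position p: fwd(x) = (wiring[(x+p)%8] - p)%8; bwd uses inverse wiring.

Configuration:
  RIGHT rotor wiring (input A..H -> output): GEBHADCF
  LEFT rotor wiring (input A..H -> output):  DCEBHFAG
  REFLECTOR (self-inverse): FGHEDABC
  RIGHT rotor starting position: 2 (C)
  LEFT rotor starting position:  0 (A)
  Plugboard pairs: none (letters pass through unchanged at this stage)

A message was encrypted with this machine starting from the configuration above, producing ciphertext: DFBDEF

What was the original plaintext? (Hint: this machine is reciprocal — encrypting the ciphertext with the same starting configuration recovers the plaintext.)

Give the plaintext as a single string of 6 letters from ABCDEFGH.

Answer: FEAHDE

Derivation:
Char 1 ('D'): step: R->3, L=0; D->plug->D->R->H->L->G->refl->B->L'->D->R'->F->plug->F
Char 2 ('F'): step: R->4, L=0; F->plug->F->R->A->L->D->refl->E->L'->C->R'->E->plug->E
Char 3 ('B'): step: R->5, L=0; B->plug->B->R->F->L->F->refl->A->L'->G->R'->A->plug->A
Char 4 ('D'): step: R->6, L=0; D->plug->D->R->G->L->A->refl->F->L'->F->R'->H->plug->H
Char 5 ('E'): step: R->7, L=0; E->plug->E->R->A->L->D->refl->E->L'->C->R'->D->plug->D
Char 6 ('F'): step: R->0, L->1 (L advanced); F->plug->F->R->D->L->G->refl->B->L'->A->R'->E->plug->E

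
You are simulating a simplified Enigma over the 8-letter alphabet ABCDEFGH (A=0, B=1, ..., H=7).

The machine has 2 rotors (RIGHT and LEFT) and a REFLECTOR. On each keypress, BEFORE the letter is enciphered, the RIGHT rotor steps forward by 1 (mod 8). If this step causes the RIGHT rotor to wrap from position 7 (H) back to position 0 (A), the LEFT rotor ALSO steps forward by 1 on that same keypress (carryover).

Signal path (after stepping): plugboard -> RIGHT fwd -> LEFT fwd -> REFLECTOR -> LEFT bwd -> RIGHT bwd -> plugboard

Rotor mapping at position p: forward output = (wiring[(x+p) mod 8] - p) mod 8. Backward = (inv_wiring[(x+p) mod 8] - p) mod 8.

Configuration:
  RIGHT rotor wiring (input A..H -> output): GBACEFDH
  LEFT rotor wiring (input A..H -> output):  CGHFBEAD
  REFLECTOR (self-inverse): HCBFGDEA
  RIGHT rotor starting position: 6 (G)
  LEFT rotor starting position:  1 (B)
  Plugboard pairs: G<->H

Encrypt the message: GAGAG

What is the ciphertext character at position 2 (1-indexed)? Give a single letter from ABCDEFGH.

Char 1 ('G'): step: R->7, L=1; G->plug->H->R->E->L->D->refl->F->L'->A->R'->A->plug->A
Char 2 ('A'): step: R->0, L->2 (L advanced); A->plug->A->R->G->L->A->refl->H->L'->C->R'->D->plug->D

D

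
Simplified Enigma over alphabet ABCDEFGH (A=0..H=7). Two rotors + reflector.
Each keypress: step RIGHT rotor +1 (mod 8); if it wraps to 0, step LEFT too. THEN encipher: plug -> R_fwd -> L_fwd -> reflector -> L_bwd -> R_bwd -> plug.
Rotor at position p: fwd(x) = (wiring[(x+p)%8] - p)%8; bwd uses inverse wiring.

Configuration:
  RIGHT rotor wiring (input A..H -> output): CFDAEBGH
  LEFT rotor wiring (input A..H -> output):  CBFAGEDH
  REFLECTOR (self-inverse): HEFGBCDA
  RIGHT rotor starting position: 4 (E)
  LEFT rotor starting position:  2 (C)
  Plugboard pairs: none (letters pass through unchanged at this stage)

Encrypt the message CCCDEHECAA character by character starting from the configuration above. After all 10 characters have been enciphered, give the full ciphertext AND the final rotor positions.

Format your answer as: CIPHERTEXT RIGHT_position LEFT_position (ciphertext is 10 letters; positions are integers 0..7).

Answer: AFHHCFGHCD 6 3

Derivation:
Char 1 ('C'): step: R->5, L=2; C->plug->C->R->C->L->E->refl->B->L'->E->R'->A->plug->A
Char 2 ('C'): step: R->6, L=2; C->plug->C->R->E->L->B->refl->E->L'->C->R'->F->plug->F
Char 3 ('C'): step: R->7, L=2; C->plug->C->R->G->L->A->refl->H->L'->H->R'->H->plug->H
Char 4 ('D'): step: R->0, L->3 (L advanced); D->plug->D->R->A->L->F->refl->C->L'->H->R'->H->plug->H
Char 5 ('E'): step: R->1, L=3; E->plug->E->R->A->L->F->refl->C->L'->H->R'->C->plug->C
Char 6 ('H'): step: R->2, L=3; H->plug->H->R->D->L->A->refl->H->L'->F->R'->F->plug->F
Char 7 ('E'): step: R->3, L=3; E->plug->E->R->E->L->E->refl->B->L'->C->R'->G->plug->G
Char 8 ('C'): step: R->4, L=3; C->plug->C->R->C->L->B->refl->E->L'->E->R'->H->plug->H
Char 9 ('A'): step: R->5, L=3; A->plug->A->R->E->L->E->refl->B->L'->C->R'->C->plug->C
Char 10 ('A'): step: R->6, L=3; A->plug->A->R->A->L->F->refl->C->L'->H->R'->D->plug->D
Final: ciphertext=AFHHCFGHCD, RIGHT=6, LEFT=3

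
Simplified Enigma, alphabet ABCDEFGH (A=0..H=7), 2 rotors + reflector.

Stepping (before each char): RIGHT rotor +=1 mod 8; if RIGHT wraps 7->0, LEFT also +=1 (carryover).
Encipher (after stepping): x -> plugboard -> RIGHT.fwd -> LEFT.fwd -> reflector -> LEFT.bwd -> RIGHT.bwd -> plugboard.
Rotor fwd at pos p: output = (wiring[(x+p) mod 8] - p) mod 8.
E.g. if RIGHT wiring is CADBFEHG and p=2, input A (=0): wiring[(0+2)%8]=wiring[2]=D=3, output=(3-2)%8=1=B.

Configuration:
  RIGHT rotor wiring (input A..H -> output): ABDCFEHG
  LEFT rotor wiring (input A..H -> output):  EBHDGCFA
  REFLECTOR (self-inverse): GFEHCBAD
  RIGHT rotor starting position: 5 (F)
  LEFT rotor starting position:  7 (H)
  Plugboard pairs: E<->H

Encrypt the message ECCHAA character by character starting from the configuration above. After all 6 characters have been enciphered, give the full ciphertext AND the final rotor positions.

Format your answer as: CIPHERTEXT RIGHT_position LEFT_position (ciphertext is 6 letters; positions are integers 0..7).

Char 1 ('E'): step: R->6, L=7; E->plug->H->R->G->L->D->refl->H->L'->F->R'->E->plug->H
Char 2 ('C'): step: R->7, L=7; C->plug->C->R->C->L->C->refl->E->L'->E->R'->D->plug->D
Char 3 ('C'): step: R->0, L->0 (L advanced); C->plug->C->R->D->L->D->refl->H->L'->C->R'->D->plug->D
Char 4 ('H'): step: R->1, L=0; H->plug->E->R->D->L->D->refl->H->L'->C->R'->B->plug->B
Char 5 ('A'): step: R->2, L=0; A->plug->A->R->B->L->B->refl->F->L'->G->R'->G->plug->G
Char 6 ('A'): step: R->3, L=0; A->plug->A->R->H->L->A->refl->G->L'->E->R'->D->plug->D
Final: ciphertext=HDDBGD, RIGHT=3, LEFT=0

Answer: HDDBGD 3 0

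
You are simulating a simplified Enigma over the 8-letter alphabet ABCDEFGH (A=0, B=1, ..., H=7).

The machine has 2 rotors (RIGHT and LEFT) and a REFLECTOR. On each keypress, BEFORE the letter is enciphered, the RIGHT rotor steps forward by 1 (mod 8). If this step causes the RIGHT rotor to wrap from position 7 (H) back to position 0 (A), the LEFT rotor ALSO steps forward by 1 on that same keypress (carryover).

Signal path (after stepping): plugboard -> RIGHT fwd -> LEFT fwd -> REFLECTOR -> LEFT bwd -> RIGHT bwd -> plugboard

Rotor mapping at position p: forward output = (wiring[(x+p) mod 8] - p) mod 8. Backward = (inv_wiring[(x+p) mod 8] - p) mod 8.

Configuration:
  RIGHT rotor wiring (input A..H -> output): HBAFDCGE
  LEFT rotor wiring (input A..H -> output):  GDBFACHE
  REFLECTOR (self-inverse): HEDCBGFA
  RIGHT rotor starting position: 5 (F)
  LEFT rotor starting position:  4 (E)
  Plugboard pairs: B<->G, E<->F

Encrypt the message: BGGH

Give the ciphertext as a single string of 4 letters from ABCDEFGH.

Answer: DHAD

Derivation:
Char 1 ('B'): step: R->6, L=4; B->plug->G->R->F->L->H->refl->A->L'->D->R'->D->plug->D
Char 2 ('G'): step: R->7, L=4; G->plug->B->R->A->L->E->refl->B->L'->H->R'->H->plug->H
Char 3 ('G'): step: R->0, L->5 (L advanced); G->plug->B->R->B->L->C->refl->D->L'->H->R'->A->plug->A
Char 4 ('H'): step: R->1, L=5; H->plug->H->R->G->L->A->refl->H->L'->C->R'->D->plug->D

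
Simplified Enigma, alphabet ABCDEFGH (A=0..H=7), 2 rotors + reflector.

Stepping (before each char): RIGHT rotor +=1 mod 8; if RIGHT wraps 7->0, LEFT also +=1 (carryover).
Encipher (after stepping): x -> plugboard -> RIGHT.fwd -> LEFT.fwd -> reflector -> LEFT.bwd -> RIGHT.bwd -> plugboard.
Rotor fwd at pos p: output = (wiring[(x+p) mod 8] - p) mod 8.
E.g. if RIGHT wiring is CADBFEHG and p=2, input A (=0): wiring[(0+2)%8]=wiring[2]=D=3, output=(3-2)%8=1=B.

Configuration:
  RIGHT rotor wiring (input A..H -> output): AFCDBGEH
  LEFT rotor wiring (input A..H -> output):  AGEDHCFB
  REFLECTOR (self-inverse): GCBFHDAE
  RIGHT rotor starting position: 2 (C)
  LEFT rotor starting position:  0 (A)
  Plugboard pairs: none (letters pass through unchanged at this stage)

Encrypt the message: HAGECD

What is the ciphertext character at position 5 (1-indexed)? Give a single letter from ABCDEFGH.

Char 1 ('H'): step: R->3, L=0; H->plug->H->R->H->L->B->refl->C->L'->F->R'->F->plug->F
Char 2 ('A'): step: R->4, L=0; A->plug->A->R->F->L->C->refl->B->L'->H->R'->H->plug->H
Char 3 ('G'): step: R->5, L=0; G->plug->G->R->G->L->F->refl->D->L'->D->R'->D->plug->D
Char 4 ('E'): step: R->6, L=0; E->plug->E->R->E->L->H->refl->E->L'->C->R'->C->plug->C
Char 5 ('C'): step: R->7, L=0; C->plug->C->R->G->L->F->refl->D->L'->D->R'->D->plug->D

D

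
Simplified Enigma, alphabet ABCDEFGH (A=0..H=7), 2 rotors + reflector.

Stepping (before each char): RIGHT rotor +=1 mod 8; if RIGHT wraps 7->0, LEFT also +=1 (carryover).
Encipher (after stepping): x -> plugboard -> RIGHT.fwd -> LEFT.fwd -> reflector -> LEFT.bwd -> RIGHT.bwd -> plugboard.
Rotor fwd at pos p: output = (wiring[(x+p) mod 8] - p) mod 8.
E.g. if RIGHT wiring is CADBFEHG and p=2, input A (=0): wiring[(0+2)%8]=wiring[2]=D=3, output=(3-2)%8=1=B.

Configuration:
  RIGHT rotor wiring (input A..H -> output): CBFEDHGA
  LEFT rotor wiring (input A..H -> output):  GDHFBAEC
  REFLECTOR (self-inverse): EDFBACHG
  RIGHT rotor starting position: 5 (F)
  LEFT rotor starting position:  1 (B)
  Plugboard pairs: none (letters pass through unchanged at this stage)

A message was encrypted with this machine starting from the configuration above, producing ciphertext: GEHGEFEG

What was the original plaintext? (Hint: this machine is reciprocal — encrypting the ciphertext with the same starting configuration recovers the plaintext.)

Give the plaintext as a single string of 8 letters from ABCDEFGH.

Char 1 ('G'): step: R->6, L=1; G->plug->G->R->F->L->D->refl->B->L'->G->R'->F->plug->F
Char 2 ('E'): step: R->7, L=1; E->plug->E->R->F->L->D->refl->B->L'->G->R'->D->plug->D
Char 3 ('H'): step: R->0, L->2 (L advanced); H->plug->H->R->A->L->F->refl->C->L'->E->R'->D->plug->D
Char 4 ('G'): step: R->1, L=2; G->plug->G->R->H->L->B->refl->D->L'->B->R'->H->plug->H
Char 5 ('E'): step: R->2, L=2; E->plug->E->R->E->L->C->refl->F->L'->A->R'->G->plug->G
Char 6 ('F'): step: R->3, L=2; F->plug->F->R->H->L->B->refl->D->L'->B->R'->A->plug->A
Char 7 ('E'): step: R->4, L=2; E->plug->E->R->G->L->E->refl->A->L'->F->R'->F->plug->F
Char 8 ('G'): step: R->5, L=2; G->plug->G->R->H->L->B->refl->D->L'->B->R'->B->plug->B

Answer: FDDHGAFB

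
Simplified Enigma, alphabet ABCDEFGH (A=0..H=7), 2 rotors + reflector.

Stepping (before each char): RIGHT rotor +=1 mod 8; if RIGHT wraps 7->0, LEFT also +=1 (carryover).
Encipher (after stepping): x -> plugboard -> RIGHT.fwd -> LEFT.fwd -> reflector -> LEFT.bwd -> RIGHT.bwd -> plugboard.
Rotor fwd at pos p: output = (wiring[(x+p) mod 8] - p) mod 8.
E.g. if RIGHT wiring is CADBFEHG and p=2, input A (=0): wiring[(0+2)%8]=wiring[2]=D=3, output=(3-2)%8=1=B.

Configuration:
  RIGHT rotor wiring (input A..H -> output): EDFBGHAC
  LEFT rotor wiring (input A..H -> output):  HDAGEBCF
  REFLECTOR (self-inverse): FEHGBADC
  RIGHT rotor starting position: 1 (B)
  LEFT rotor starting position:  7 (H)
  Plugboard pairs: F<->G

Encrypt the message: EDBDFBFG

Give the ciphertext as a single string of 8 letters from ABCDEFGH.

Answer: CGAGEHEA

Derivation:
Char 1 ('E'): step: R->2, L=7; E->plug->E->R->G->L->C->refl->H->L'->E->R'->C->plug->C
Char 2 ('D'): step: R->3, L=7; D->plug->D->R->F->L->F->refl->A->L'->B->R'->F->plug->G
Char 3 ('B'): step: R->4, L=7; B->plug->B->R->D->L->B->refl->E->L'->C->R'->A->plug->A
Char 4 ('D'): step: R->5, L=7; D->plug->D->R->H->L->D->refl->G->L'->A->R'->F->plug->G
Char 5 ('F'): step: R->6, L=7; F->plug->G->R->A->L->G->refl->D->L'->H->R'->E->plug->E
Char 6 ('B'): step: R->7, L=7; B->plug->B->R->F->L->F->refl->A->L'->B->R'->H->plug->H
Char 7 ('F'): step: R->0, L->0 (L advanced); F->plug->G->R->A->L->H->refl->C->L'->G->R'->E->plug->E
Char 8 ('G'): step: R->1, L=0; G->plug->F->R->H->L->F->refl->A->L'->C->R'->A->plug->A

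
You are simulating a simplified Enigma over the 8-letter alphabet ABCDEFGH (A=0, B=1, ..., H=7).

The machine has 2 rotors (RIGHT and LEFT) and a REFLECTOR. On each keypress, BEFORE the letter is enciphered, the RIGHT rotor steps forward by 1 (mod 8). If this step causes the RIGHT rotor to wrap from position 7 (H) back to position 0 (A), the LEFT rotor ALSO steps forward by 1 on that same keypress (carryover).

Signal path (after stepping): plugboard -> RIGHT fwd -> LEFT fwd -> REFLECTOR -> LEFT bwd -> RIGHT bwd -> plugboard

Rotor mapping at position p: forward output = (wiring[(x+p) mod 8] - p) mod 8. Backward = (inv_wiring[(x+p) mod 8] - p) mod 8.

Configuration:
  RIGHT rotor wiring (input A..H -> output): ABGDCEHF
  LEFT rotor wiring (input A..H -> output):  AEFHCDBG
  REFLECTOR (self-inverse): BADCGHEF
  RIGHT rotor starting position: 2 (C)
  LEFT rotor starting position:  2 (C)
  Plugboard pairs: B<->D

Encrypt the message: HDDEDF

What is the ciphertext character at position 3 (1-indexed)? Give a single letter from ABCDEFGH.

Char 1 ('H'): step: R->3, L=2; H->plug->H->R->D->L->B->refl->A->L'->C->R'->E->plug->E
Char 2 ('D'): step: R->4, L=2; D->plug->B->R->A->L->D->refl->C->L'->H->R'->H->plug->H
Char 3 ('D'): step: R->5, L=2; D->plug->B->R->C->L->A->refl->B->L'->D->R'->D->plug->B

B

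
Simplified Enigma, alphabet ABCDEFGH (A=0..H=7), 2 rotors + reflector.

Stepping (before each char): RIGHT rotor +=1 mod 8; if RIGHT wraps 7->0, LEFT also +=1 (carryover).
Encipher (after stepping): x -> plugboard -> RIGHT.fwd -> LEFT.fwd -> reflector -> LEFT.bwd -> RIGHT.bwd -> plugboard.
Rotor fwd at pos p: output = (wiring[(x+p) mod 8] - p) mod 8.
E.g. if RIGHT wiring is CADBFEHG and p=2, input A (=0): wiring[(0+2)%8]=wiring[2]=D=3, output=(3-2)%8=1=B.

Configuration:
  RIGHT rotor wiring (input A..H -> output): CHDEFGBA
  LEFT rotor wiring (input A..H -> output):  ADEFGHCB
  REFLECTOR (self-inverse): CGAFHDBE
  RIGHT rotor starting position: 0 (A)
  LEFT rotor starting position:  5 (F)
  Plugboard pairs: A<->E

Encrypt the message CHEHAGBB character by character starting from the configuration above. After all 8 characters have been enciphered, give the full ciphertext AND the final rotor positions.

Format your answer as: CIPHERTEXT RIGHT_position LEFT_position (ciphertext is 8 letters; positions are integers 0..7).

Answer: HBCADCED 0 6

Derivation:
Char 1 ('C'): step: R->1, L=5; C->plug->C->R->D->L->D->refl->F->L'->B->R'->H->plug->H
Char 2 ('H'): step: R->2, L=5; H->plug->H->R->F->L->H->refl->E->L'->C->R'->B->plug->B
Char 3 ('E'): step: R->3, L=5; E->plug->A->R->B->L->F->refl->D->L'->D->R'->C->plug->C
Char 4 ('H'): step: R->4, L=5; H->plug->H->R->A->L->C->refl->A->L'->G->R'->E->plug->A
Char 5 ('A'): step: R->5, L=5; A->plug->E->R->C->L->E->refl->H->L'->F->R'->D->plug->D
Char 6 ('G'): step: R->6, L=5; G->plug->G->R->H->L->B->refl->G->L'->E->R'->C->plug->C
Char 7 ('B'): step: R->7, L=5; B->plug->B->R->D->L->D->refl->F->L'->B->R'->A->plug->E
Char 8 ('B'): step: R->0, L->6 (L advanced); B->plug->B->R->H->L->B->refl->G->L'->E->R'->D->plug->D
Final: ciphertext=HBCADCED, RIGHT=0, LEFT=6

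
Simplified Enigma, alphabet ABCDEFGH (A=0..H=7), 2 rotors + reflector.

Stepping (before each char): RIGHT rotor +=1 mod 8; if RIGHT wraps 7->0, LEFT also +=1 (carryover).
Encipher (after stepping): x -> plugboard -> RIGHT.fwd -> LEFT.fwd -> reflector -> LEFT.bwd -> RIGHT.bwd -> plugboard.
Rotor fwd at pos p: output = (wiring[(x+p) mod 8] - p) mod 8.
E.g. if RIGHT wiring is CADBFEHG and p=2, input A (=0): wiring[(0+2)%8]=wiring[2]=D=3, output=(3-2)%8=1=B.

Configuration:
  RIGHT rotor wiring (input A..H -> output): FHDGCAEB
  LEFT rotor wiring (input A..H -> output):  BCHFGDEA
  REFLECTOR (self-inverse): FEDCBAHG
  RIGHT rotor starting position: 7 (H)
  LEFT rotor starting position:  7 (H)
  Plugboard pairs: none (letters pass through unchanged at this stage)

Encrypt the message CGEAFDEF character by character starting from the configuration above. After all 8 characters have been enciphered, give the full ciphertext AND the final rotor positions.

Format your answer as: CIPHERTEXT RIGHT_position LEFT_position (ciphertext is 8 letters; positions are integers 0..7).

Char 1 ('C'): step: R->0, L->0 (L advanced); C->plug->C->R->D->L->F->refl->A->L'->H->R'->B->plug->B
Char 2 ('G'): step: R->1, L=0; G->plug->G->R->A->L->B->refl->E->L'->G->R'->A->plug->A
Char 3 ('E'): step: R->2, L=0; E->plug->E->R->C->L->H->refl->G->L'->E->R'->B->plug->B
Char 4 ('A'): step: R->3, L=0; A->plug->A->R->D->L->F->refl->A->L'->H->R'->B->plug->B
Char 5 ('F'): step: R->4, L=0; F->plug->F->R->D->L->F->refl->A->L'->H->R'->G->plug->G
Char 6 ('D'): step: R->5, L=0; D->plug->D->R->A->L->B->refl->E->L'->G->R'->F->plug->F
Char 7 ('E'): step: R->6, L=0; E->plug->E->R->F->L->D->refl->C->L'->B->R'->D->plug->D
Char 8 ('F'): step: R->7, L=0; F->plug->F->R->D->L->F->refl->A->L'->H->R'->E->plug->E
Final: ciphertext=BABBGFDE, RIGHT=7, LEFT=0

Answer: BABBGFDE 7 0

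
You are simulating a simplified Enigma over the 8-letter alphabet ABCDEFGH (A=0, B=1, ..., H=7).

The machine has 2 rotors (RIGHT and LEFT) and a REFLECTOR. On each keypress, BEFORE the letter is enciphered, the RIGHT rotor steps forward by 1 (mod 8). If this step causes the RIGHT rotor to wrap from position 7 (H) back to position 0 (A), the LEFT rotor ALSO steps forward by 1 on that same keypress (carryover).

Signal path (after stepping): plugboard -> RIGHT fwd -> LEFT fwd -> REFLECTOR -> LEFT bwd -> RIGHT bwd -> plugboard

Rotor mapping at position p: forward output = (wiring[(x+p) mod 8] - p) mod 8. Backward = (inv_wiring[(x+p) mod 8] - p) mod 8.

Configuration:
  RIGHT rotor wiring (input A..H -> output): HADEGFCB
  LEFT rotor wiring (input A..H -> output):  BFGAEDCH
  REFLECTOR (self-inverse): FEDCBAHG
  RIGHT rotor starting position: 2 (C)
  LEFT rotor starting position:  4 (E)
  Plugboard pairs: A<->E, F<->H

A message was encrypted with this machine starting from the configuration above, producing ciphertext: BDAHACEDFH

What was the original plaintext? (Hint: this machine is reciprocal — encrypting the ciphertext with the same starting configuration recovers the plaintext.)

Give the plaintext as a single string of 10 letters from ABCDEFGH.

Char 1 ('B'): step: R->3, L=4; B->plug->B->R->D->L->D->refl->C->L'->G->R'->E->plug->A
Char 2 ('D'): step: R->4, L=4; D->plug->D->R->F->L->B->refl->E->L'->H->R'->G->plug->G
Char 3 ('A'): step: R->5, L=4; A->plug->E->R->D->L->D->refl->C->L'->G->R'->F->plug->H
Char 4 ('H'): step: R->6, L=4; H->plug->F->R->G->L->C->refl->D->L'->D->R'->B->plug->B
Char 5 ('A'): step: R->7, L=4; A->plug->E->R->F->L->B->refl->E->L'->H->R'->F->plug->H
Char 6 ('C'): step: R->0, L->5 (L advanced); C->plug->C->R->D->L->E->refl->B->L'->F->R'->F->plug->H
Char 7 ('E'): step: R->1, L=5; E->plug->A->R->H->L->H->refl->G->L'->A->R'->G->plug->G
Char 8 ('D'): step: R->2, L=5; D->plug->D->R->D->L->E->refl->B->L'->F->R'->G->plug->G
Char 9 ('F'): step: R->3, L=5; F->plug->H->R->A->L->G->refl->H->L'->H->R'->D->plug->D
Char 10 ('H'): step: R->4, L=5; H->plug->F->R->E->L->A->refl->F->L'->B->R'->B->plug->B

Answer: AGHBHHGGDB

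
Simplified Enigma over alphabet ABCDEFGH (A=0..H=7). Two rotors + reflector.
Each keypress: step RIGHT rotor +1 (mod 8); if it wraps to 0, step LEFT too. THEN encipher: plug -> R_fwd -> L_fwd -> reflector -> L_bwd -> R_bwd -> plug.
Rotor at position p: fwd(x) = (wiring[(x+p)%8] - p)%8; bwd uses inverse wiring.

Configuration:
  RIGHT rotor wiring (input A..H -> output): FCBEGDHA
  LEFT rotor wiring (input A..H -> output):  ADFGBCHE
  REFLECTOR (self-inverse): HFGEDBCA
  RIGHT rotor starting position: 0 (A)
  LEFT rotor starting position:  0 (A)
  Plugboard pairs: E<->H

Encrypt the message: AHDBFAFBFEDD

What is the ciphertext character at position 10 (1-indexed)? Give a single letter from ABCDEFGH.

Char 1 ('A'): step: R->1, L=0; A->plug->A->R->B->L->D->refl->E->L'->H->R'->G->plug->G
Char 2 ('H'): step: R->2, L=0; H->plug->E->R->F->L->C->refl->G->L'->D->R'->G->plug->G
Char 3 ('D'): step: R->3, L=0; D->plug->D->R->E->L->B->refl->F->L'->C->R'->F->plug->F
Char 4 ('B'): step: R->4, L=0; B->plug->B->R->H->L->E->refl->D->L'->B->R'->E->plug->H
Char 5 ('F'): step: R->5, L=0; F->plug->F->R->E->L->B->refl->F->L'->C->R'->B->plug->B
Char 6 ('A'): step: R->6, L=0; A->plug->A->R->B->L->D->refl->E->L'->H->R'->C->plug->C
Char 7 ('F'): step: R->7, L=0; F->plug->F->R->H->L->E->refl->D->L'->B->R'->A->plug->A
Char 8 ('B'): step: R->0, L->1 (L advanced); B->plug->B->R->C->L->F->refl->B->L'->E->R'->D->plug->D
Char 9 ('F'): step: R->1, L=1; F->plug->F->R->G->L->D->refl->E->L'->B->R'->A->plug->A
Char 10 ('E'): step: R->2, L=1; E->plug->H->R->A->L->C->refl->G->L'->F->R'->E->plug->H

H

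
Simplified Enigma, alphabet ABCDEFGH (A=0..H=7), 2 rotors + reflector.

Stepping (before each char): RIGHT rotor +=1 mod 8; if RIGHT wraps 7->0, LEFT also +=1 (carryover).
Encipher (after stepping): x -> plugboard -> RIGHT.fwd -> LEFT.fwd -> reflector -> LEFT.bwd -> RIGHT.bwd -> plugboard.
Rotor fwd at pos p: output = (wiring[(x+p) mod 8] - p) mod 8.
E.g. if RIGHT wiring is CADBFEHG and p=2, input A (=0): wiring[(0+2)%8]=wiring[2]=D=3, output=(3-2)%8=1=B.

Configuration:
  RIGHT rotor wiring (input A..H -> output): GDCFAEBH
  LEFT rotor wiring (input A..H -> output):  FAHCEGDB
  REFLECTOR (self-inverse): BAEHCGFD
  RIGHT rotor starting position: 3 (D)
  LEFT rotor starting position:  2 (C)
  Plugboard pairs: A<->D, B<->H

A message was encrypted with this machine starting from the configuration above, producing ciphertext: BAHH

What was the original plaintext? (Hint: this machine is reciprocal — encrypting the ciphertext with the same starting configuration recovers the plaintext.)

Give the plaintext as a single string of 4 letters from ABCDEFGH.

Char 1 ('B'): step: R->4, L=2; B->plug->H->R->B->L->A->refl->B->L'->E->R'->A->plug->D
Char 2 ('A'): step: R->5, L=2; A->plug->D->R->B->L->A->refl->B->L'->E->R'->B->plug->H
Char 3 ('H'): step: R->6, L=2; H->plug->B->R->B->L->A->refl->B->L'->E->R'->E->plug->E
Char 4 ('H'): step: R->7, L=2; H->plug->B->R->H->L->G->refl->F->L'->A->R'->A->plug->D

Answer: DHED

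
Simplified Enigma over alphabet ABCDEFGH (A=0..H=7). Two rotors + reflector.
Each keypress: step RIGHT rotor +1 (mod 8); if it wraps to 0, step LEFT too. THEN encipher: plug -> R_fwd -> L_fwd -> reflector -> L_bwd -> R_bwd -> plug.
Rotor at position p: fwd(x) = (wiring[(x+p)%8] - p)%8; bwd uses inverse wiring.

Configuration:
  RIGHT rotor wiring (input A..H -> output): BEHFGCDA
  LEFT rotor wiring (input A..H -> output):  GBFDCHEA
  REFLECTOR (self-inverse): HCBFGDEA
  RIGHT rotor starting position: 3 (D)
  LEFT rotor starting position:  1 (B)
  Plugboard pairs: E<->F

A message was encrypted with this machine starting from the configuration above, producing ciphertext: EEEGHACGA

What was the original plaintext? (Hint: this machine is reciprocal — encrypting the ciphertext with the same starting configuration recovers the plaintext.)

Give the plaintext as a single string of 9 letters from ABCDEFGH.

Char 1 ('E'): step: R->4, L=1; E->plug->F->R->A->L->A->refl->H->L'->G->R'->B->plug->B
Char 2 ('E'): step: R->5, L=1; E->plug->F->R->C->L->C->refl->B->L'->D->R'->C->plug->C
Char 3 ('E'): step: R->6, L=1; E->plug->F->R->H->L->F->refl->D->L'->F->R'->A->plug->A
Char 4 ('G'): step: R->7, L=1; G->plug->G->R->D->L->B->refl->C->L'->C->R'->B->plug->B
Char 5 ('H'): step: R->0, L->2 (L advanced); H->plug->H->R->A->L->D->refl->F->L'->D->R'->G->plug->G
Char 6 ('A'): step: R->1, L=2; A->plug->A->R->D->L->F->refl->D->L'->A->R'->H->plug->H
Char 7 ('C'): step: R->2, L=2; C->plug->C->R->E->L->C->refl->B->L'->B->R'->E->plug->F
Char 8 ('G'): step: R->3, L=2; G->plug->G->R->B->L->B->refl->C->L'->E->R'->H->plug->H
Char 9 ('A'): step: R->4, L=2; A->plug->A->R->C->L->A->refl->H->L'->H->R'->C->plug->C

Answer: BCABGHFHC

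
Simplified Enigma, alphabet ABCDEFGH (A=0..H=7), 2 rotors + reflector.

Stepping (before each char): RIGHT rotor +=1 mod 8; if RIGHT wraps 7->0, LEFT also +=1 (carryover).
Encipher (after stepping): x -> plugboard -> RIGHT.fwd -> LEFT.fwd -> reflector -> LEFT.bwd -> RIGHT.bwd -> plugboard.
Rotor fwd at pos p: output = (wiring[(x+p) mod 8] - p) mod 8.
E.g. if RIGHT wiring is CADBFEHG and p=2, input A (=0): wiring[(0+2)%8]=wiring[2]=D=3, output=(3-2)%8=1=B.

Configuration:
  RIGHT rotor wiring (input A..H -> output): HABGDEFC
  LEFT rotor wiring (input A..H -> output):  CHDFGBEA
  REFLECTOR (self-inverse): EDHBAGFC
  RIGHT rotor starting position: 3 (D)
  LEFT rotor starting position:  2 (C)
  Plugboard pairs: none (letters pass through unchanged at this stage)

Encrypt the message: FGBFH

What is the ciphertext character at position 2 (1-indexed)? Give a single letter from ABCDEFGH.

Char 1 ('F'): step: R->4, L=2; F->plug->F->R->E->L->C->refl->H->L'->D->R'->E->plug->E
Char 2 ('G'): step: R->5, L=2; G->plug->G->R->B->L->D->refl->B->L'->A->R'->B->plug->B

B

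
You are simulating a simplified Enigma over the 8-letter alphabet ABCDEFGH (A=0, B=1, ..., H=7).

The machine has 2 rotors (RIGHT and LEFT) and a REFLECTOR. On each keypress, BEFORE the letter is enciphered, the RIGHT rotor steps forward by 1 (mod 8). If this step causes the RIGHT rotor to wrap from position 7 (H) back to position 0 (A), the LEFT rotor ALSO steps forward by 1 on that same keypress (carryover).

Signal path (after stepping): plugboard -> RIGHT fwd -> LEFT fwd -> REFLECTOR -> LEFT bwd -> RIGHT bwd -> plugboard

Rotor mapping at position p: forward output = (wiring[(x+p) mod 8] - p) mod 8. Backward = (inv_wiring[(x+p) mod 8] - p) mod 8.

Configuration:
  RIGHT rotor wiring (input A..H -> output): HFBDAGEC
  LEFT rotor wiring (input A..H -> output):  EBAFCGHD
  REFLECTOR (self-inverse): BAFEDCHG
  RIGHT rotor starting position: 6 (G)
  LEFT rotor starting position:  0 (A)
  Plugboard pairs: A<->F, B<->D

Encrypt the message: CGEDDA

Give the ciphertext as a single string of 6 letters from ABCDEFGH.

Answer: HAGGBG

Derivation:
Char 1 ('C'): step: R->7, L=0; C->plug->C->R->G->L->H->refl->G->L'->F->R'->H->plug->H
Char 2 ('G'): step: R->0, L->1 (L advanced); G->plug->G->R->E->L->F->refl->C->L'->G->R'->F->plug->A
Char 3 ('E'): step: R->1, L=1; E->plug->E->R->F->L->G->refl->H->L'->B->R'->G->plug->G
Char 4 ('D'): step: R->2, L=1; D->plug->B->R->B->L->H->refl->G->L'->F->R'->G->plug->G
Char 5 ('D'): step: R->3, L=1; D->plug->B->R->F->L->G->refl->H->L'->B->R'->D->plug->B
Char 6 ('A'): step: R->4, L=1; A->plug->F->R->B->L->H->refl->G->L'->F->R'->G->plug->G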